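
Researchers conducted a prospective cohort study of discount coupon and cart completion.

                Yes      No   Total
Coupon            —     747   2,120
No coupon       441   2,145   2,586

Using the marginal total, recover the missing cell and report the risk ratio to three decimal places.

3.798

The missing cell is in the exposed row: 2120 − 747 = 1373.
So a = 1373, b = 747, c = 441, d = 2145.
RR = [a/(a+b)] / [c/(c+d)] = (1373/2120) / (441/2586) = 0.64764/0.17053 = 3.79773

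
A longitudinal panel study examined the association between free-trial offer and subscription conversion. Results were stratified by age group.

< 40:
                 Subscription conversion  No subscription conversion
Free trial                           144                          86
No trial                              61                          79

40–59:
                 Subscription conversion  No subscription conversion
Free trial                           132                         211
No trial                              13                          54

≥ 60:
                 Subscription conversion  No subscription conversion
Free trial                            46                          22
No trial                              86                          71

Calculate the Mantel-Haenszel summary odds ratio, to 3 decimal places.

OR_MH = Σ(aᵢdᵢ/nᵢ) / Σ(bᵢcᵢ/nᵢ), where nᵢ is the stratum total.
Stratum 1 (< 40): n = 370; a·d/n = 144·79/370 = 30.7459; b·c/n = 86·61/370 = 14.1784
Stratum 2 (40–59): n = 410; a·d/n = 132·54/410 = 17.3854; b·c/n = 211·13/410 = 6.6902
Stratum 3 (≥ 60): n = 225; a·d/n = 46·71/225 = 14.5156; b·c/n = 22·86/225 = 8.4089
OR_MH = (30.7459 + 17.3854 + 14.5156) / (14.1784 + 6.6902 + 8.4089) = 62.6469 / 29.2775 = 2.13976

2.140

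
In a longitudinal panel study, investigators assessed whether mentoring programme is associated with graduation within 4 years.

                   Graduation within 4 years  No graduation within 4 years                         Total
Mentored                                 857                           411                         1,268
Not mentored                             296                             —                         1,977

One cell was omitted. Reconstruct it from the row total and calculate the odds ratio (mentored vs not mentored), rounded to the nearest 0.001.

11.842

The missing cell is in the unexposed row: 1977 − 296 = 1681.
So a = 857, b = 411, c = 296, d = 1681.
OR = (a·d)/(b·c) = (857 × 1681) / (411 × 296) = 1440617 / 121656 = 11.84173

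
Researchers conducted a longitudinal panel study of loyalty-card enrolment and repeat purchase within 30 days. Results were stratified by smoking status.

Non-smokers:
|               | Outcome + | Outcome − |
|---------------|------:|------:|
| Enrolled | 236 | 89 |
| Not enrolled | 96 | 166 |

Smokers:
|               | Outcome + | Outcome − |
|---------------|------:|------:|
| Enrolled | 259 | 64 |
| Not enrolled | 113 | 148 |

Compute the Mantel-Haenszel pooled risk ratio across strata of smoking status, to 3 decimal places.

RR_MH = Σ(aᵢ·n₀ᵢ/nᵢ) / Σ(cᵢ·n₁ᵢ/nᵢ), with n₁ᵢ = aᵢ+bᵢ (exposed), n₀ᵢ = cᵢ+dᵢ (unexposed), nᵢ = n₁ᵢ+n₀ᵢ.
Stratum 1 (Non-smokers): n₁ = 325, n₀ = 262, n = 587; a·n₀/n = 236·262/587 = 105.3356; c·n₁/n = 96·325/587 = 53.1516
Stratum 2 (Smokers): n₁ = 323, n₀ = 261, n = 584; a·n₀/n = 259·261/584 = 115.7517; c·n₁/n = 113·323/584 = 62.4983
RR_MH = (105.3356 + 115.7517) / (53.1516 + 62.4983) = 221.0873 / 115.6499 = 1.91169

1.912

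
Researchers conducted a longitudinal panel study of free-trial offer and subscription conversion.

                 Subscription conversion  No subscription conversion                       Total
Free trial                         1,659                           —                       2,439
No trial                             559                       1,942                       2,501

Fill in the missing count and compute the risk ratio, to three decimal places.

The missing cell is in the exposed row: 2439 − 1659 = 780.
So a = 1659, b = 780, c = 559, d = 1942.
RR = [a/(a+b)] / [c/(c+d)] = (1659/2439) / (559/2501) = 0.68020/0.22351 = 3.04324

3.043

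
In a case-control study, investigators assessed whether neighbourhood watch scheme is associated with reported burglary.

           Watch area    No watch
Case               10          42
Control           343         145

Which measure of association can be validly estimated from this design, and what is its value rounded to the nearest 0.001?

0.101

Reading the table with exposure as columns: a = 10 (Watch area, case), b = 343 (Watch area, non-case), c = 42 (No watch, case), d = 145.
This is a case-control study: participants were sampled on outcome status, so risks in the source population cannot be estimated directly — relative risk is not valid here. The odds ratio is the appropriate measure.
OR = (a·d)/(b·c) = (10 × 145) / (343 × 42) = 1450 / 14406 = 0.10065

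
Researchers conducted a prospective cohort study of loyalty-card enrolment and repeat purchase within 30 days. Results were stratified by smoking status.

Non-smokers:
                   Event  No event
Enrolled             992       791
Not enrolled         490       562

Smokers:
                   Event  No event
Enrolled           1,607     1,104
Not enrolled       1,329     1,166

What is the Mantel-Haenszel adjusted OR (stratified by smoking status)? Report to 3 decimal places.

1.330

OR_MH = Σ(aᵢdᵢ/nᵢ) / Σ(bᵢcᵢ/nᵢ), where nᵢ is the stratum total.
Stratum 1 (Non-smokers): n = 2835; a·d/n = 992·562/2835 = 196.6504; b·c/n = 791·490/2835 = 136.7160
Stratum 2 (Smokers): n = 5206; a·d/n = 1607·1166/5206 = 359.9235; b·c/n = 1104·1329/5206 = 281.8317
OR_MH = (196.6504 + 359.9235) / (136.7160 + 281.8317) = 556.5740 / 418.5478 = 1.32977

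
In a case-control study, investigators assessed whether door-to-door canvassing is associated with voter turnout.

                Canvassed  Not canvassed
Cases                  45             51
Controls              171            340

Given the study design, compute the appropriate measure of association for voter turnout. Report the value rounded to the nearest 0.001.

Reading the table with exposure as columns: a = 45 (Canvassed, case), b = 171 (Canvassed, non-case), c = 51 (Not canvassed, case), d = 340.
This is a case-control study: participants were sampled on outcome status, so risks in the source population cannot be estimated directly — relative risk is not valid here. The odds ratio is the appropriate measure.
OR = (a·d)/(b·c) = (45 × 340) / (171 × 51) = 15300 / 8721 = 1.75439

1.754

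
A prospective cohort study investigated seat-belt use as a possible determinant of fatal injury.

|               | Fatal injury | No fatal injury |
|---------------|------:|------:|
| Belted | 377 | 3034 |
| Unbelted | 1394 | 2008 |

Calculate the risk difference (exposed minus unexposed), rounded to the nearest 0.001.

Cells: a = 377, b = 3034, c = 1394, d = 2008.
Risk in exposed = 377/3411 = 0.110525; risk in unexposed = 1394/3402 = 0.409759.
Risk difference = 0.110525 − 0.409759 = -0.299234

-0.299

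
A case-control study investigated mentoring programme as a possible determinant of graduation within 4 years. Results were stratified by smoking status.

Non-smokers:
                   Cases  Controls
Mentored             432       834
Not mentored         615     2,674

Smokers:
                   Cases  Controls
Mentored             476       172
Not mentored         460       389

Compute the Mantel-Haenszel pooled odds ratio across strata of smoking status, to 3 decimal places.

2.280

OR_MH = Σ(aᵢdᵢ/nᵢ) / Σ(bᵢcᵢ/nᵢ), where nᵢ is the stratum total.
Stratum 1 (Non-smokers): n = 4555; a·d/n = 432·2674/4555 = 253.6044; b·c/n = 834·615/4555 = 112.6037
Stratum 2 (Smokers): n = 1497; a·d/n = 476·389/1497 = 123.6900; b·c/n = 172·460/1497 = 52.8524
OR_MH = (253.6044 + 123.6900) / (112.6037 + 52.8524) = 377.2944 / 165.4561 = 2.28033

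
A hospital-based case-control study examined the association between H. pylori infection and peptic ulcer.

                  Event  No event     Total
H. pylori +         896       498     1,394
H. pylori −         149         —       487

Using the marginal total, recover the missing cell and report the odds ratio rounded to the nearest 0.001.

The missing cell is in the unexposed row: 487 − 149 = 338.
So a = 896, b = 498, c = 149, d = 338.
OR = (a·d)/(b·c) = (896 × 338) / (498 × 149) = 302848 / 74202 = 4.08140

4.081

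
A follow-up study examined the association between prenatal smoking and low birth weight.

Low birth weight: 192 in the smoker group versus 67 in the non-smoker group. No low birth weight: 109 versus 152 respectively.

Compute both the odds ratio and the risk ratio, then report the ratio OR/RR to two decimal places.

From the description: a = 192, b = 109, c = 67, d = 152.
OR = (192·152)/(109·67) = 29184/7303 = 3.99617
Risk in exposed = 192/301 = 0.63787; risk in unexposed = 67/219 = 0.30594; RR = 2.08499
OR/RR = 3.99617 / 2.08499 = 1.91664
The outcome is not rare, so the OR lies further from 1 than the RR.

1.92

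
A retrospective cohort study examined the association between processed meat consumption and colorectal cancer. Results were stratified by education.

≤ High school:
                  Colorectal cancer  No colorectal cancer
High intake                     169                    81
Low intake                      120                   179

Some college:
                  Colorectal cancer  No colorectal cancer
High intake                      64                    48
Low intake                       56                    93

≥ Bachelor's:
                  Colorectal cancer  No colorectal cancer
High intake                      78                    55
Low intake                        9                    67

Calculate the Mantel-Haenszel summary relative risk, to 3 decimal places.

1.859

RR_MH = Σ(aᵢ·n₀ᵢ/nᵢ) / Σ(cᵢ·n₁ᵢ/nᵢ), with n₁ᵢ = aᵢ+bᵢ (exposed), n₀ᵢ = cᵢ+dᵢ (unexposed), nᵢ = n₁ᵢ+n₀ᵢ.
Stratum 1 (≤ High school): n₁ = 250, n₀ = 299, n = 549; a·n₀/n = 169·299/549 = 92.0419; c·n₁/n = 120·250/549 = 54.6448
Stratum 2 (Some college): n₁ = 112, n₀ = 149, n = 261; a·n₀/n = 64·149/261 = 36.5364; c·n₁/n = 56·112/261 = 24.0307
Stratum 3 (≥ Bachelor's): n₁ = 133, n₀ = 76, n = 209; a·n₀/n = 78·76/209 = 28.3636; c·n₁/n = 9·133/209 = 5.7273
RR_MH = (92.0419 + 36.5364 + 28.3636) / (54.6448 + 24.0307 + 5.7273) = 156.9419 / 84.4027 = 1.85944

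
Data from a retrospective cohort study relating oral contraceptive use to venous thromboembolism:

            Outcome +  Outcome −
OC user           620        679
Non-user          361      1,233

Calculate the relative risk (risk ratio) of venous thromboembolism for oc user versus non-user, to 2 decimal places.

2.11

Cells: a = 620, b = 679, c = 361, d = 1233.
Risk in exposed = 620/1299 = 0.47729; risk in unexposed = 361/1594 = 0.22647.
RR = 0.47729 / 0.22647 = 2.10748
The risk among the exposed is 2.11 times that among the unexposed.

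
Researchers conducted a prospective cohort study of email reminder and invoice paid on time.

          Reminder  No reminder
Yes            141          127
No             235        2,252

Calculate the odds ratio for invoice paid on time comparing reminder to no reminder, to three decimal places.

Reading the table with exposure as columns: a = 141 (Reminder, case), b = 235 (Reminder, non-case), c = 127 (No reminder, case), d = 2252.
OR = (a·d)/(b·c) = (141 × 2252) / (235 × 127) = 317532 / 29845 = 10.63937
The odds of invoice paid on time are about 10.64 times as high in the reminder group.

10.639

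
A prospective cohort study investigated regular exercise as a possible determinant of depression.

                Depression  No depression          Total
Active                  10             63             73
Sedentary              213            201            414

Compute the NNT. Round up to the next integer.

Risk in treated group = 10/73 = 0.13699; risk in control = 213/414 = 0.51449.
Absolute risk reduction = 0.51449 − 0.13699 = 0.37751
NNT = 1 / ARR = 1 / 0.37751 = 2.649 → round up → 3

3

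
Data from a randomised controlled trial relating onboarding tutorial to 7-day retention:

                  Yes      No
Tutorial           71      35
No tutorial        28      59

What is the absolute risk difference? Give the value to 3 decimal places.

Cells: a = 71, b = 35, c = 28, d = 59.
Risk in exposed = 71/106 = 0.669811; risk in unexposed = 28/87 = 0.321839.
Risk difference = 0.669811 − 0.321839 = 0.347972

0.348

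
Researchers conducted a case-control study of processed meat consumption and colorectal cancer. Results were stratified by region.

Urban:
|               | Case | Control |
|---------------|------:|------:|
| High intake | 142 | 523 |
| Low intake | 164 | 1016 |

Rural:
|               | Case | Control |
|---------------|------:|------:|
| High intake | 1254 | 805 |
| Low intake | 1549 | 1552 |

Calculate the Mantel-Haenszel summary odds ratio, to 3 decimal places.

1.580

OR_MH = Σ(aᵢdᵢ/nᵢ) / Σ(bᵢcᵢ/nᵢ), where nᵢ is the stratum total.
Stratum 1 (Urban): n = 1845; a·d/n = 142·1016/1845 = 78.1962; b·c/n = 523·164/1845 = 46.4889
Stratum 2 (Rural): n = 5160; a·d/n = 1254·1552/5160 = 377.1721; b·c/n = 805·1549/5160 = 241.6560
OR_MH = (78.1962 + 377.1721) / (46.4889 + 241.6560) = 455.3683 / 288.1449 = 1.58034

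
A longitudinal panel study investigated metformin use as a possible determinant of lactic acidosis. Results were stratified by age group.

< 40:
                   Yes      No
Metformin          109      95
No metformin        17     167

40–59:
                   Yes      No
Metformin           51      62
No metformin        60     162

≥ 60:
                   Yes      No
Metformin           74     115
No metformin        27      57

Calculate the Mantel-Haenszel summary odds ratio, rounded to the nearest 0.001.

OR_MH = Σ(aᵢdᵢ/nᵢ) / Σ(bᵢcᵢ/nᵢ), where nᵢ is the stratum total.
Stratum 1 (< 40): n = 388; a·d/n = 109·167/388 = 46.9149; b·c/n = 95·17/388 = 4.1624
Stratum 2 (40–59): n = 335; a·d/n = 51·162/335 = 24.6627; b·c/n = 62·60/335 = 11.1045
Stratum 3 (≥ 60): n = 273; a·d/n = 74·57/273 = 15.4505; b·c/n = 115·27/273 = 11.3736
OR_MH = (46.9149 + 24.6627 + 15.4505) / (4.1624 + 11.1045 + 11.3736) = 87.0282 / 26.6405 = 3.26677

3.267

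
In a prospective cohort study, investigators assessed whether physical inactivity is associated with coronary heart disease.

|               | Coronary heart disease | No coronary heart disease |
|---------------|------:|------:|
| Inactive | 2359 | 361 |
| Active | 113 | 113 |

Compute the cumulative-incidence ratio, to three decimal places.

Cells: a = 2359, b = 361, c = 113, d = 113.
Risk in exposed = 2359/2720 = 0.86728; risk in unexposed = 113/226 = 0.50000.
RR = 0.86728 / 0.50000 = 1.73456
The risk among the exposed is 1.73 times that among the unexposed.

1.735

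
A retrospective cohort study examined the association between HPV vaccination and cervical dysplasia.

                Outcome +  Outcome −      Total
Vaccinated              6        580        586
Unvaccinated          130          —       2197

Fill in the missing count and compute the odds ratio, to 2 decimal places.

0.16

The missing cell is in the unexposed row: 2197 − 130 = 2067.
So a = 6, b = 580, c = 130, d = 2067.
OR = (a·d)/(b·c) = (6 × 2067) / (580 × 130) = 12402 / 75400 = 0.16448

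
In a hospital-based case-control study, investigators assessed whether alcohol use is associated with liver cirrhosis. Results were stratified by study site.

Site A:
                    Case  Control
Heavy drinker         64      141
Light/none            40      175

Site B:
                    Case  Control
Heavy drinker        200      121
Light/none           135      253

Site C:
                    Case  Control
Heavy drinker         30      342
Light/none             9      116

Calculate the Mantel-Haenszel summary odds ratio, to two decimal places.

2.46

OR_MH = Σ(aᵢdᵢ/nᵢ) / Σ(bᵢcᵢ/nᵢ), where nᵢ is the stratum total.
Stratum 1 (Site A): n = 420; a·d/n = 64·175/420 = 26.6667; b·c/n = 141·40/420 = 13.4286
Stratum 2 (Site B): n = 709; a·d/n = 200·253/709 = 71.3681; b·c/n = 121·135/709 = 23.0395
Stratum 3 (Site C): n = 497; a·d/n = 30·116/497 = 7.0020; b·c/n = 342·9/497 = 6.1932
OR_MH = (26.6667 + 71.3681 + 7.0020) / (13.4286 + 23.0395 + 6.1932) = 105.0368 / 42.6612 = 2.46211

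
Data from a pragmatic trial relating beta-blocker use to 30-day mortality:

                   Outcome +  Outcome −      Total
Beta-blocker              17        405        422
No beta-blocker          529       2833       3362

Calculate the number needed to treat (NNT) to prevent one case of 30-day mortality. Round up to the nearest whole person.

9

Risk in treated group = 17/422 = 0.04028; risk in control = 529/3362 = 0.15735.
Absolute risk reduction = 0.15735 − 0.04028 = 0.11706
NNT = 1 / ARR = 1 / 0.11706 = 8.542 → round up → 9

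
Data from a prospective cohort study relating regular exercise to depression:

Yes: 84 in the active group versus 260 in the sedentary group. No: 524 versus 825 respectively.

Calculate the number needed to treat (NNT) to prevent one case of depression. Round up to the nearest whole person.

10

Risk in treated group = 84/608 = 0.13816; risk in control = 260/1085 = 0.23963.
Absolute risk reduction = 0.23963 − 0.13816 = 0.10147
NNT = 1 / ARR = 1 / 0.10147 = 9.855 → round up → 10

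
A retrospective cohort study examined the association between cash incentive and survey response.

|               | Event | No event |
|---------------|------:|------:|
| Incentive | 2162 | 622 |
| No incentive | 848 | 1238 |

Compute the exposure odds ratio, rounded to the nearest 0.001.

Cells: a = 2162, b = 622, c = 848, d = 1238.
OR = (a·d)/(b·c) = (2162 × 1238) / (622 × 848) = 2676556 / 527456 = 5.07446
The odds of survey response are about 5.07 times as high in the incentive group.

5.074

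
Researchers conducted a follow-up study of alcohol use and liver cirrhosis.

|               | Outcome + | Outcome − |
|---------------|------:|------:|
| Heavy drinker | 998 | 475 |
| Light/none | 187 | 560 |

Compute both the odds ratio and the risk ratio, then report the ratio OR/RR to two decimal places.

Cells: a = 998, b = 475, c = 187, d = 560.
OR = (998·560)/(475·187) = 558880/88825 = 6.29192
Risk in exposed = 998/1473 = 0.67753; risk in unexposed = 187/747 = 0.25033; RR = 2.70649
OR/RR = 6.29192 / 2.70649 = 2.32475
The outcome is not rare, so the OR lies further from 1 than the RR.

2.32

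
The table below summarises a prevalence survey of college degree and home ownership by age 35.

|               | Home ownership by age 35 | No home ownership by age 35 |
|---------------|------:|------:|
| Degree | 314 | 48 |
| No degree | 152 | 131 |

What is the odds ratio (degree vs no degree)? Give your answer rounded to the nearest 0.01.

5.64

Cells: a = 314, b = 48, c = 152, d = 131.
OR = (a·d)/(b·c) = (314 × 131) / (48 × 152) = 41134 / 7296 = 5.63788
The odds of home ownership by age 35 are about 5.64 times as high in the degree group.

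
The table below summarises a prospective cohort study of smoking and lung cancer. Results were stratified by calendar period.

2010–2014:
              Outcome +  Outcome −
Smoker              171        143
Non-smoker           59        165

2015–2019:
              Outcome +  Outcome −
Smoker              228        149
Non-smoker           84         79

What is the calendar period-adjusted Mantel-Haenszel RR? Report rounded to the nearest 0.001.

RR_MH = Σ(aᵢ·n₀ᵢ/nᵢ) / Σ(cᵢ·n₁ᵢ/nᵢ), with n₁ᵢ = aᵢ+bᵢ (exposed), n₀ᵢ = cᵢ+dᵢ (unexposed), nᵢ = n₁ᵢ+n₀ᵢ.
Stratum 1 (2010–2014): n₁ = 314, n₀ = 224, n = 538; a·n₀/n = 171·224/538 = 71.1970; c·n₁/n = 59·314/538 = 34.4349
Stratum 2 (2015–2019): n₁ = 377, n₀ = 163, n = 540; a·n₀/n = 228·163/540 = 68.8222; c·n₁/n = 84·377/540 = 58.6444
RR_MH = (71.1970 + 68.8222) / (34.4349 + 58.6444) = 140.0192 / 93.0794 = 1.50430

1.504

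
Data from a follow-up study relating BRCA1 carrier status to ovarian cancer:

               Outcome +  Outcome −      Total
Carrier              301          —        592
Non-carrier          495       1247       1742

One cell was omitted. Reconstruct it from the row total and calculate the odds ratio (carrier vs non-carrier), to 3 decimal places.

The missing cell is in the exposed row: 592 − 301 = 291.
So a = 301, b = 291, c = 495, d = 1247.
OR = (a·d)/(b·c) = (301 × 1247) / (291 × 495) = 375347 / 144045 = 2.60576

2.606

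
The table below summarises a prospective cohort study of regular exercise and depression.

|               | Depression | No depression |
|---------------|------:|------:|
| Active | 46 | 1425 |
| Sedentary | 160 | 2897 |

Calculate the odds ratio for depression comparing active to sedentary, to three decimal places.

Cells: a = 46, b = 1425, c = 160, d = 2897.
OR = (a·d)/(b·c) = (46 × 2897) / (1425 × 160) = 133262 / 228000 = 0.58448
Exposure is associated with lower odds of depression (OR = 0.58 < 1).

0.584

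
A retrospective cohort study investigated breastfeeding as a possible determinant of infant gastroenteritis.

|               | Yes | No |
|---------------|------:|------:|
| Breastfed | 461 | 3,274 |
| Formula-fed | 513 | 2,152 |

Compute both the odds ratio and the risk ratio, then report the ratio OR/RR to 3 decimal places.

Cells: a = 461, b = 3274, c = 513, d = 2152.
OR = (461·2152)/(3274·513) = 992072/1679562 = 0.59067
Risk in exposed = 461/3735 = 0.12343; risk in unexposed = 513/2665 = 0.19250; RR = 0.64120
OR/RR = 0.59067 / 0.64120 = 0.92121
The outcome is not rare, so the OR lies further from 1 than the RR.

0.921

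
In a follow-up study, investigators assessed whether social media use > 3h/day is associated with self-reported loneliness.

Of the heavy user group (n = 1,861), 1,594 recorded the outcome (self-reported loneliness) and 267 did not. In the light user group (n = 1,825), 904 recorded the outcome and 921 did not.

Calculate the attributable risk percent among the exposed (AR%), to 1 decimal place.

From the description: a = 1594, b = 267, c = 904, d = 921.
Risk in exposed = 1594/1861 = 0.85653; risk in unexposed = 904/1825 = 0.49534.
RR = 0.85653/0.49534 = 1.72916
AR% = (RR − 1)/RR × 100 = (1.72916 − 1)/1.72916 × 100 = 42.1686%

42.2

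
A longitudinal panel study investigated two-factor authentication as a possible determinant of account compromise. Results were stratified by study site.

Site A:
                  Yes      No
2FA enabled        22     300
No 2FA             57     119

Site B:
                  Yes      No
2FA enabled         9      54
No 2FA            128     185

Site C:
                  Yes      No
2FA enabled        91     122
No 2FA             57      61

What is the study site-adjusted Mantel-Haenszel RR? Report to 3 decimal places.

0.502

RR_MH = Σ(aᵢ·n₀ᵢ/nᵢ) / Σ(cᵢ·n₁ᵢ/nᵢ), with n₁ᵢ = aᵢ+bᵢ (exposed), n₀ᵢ = cᵢ+dᵢ (unexposed), nᵢ = n₁ᵢ+n₀ᵢ.
Stratum 1 (Site A): n₁ = 322, n₀ = 176, n = 498; a·n₀/n = 22·176/498 = 7.7751; c·n₁/n = 57·322/498 = 36.8554
Stratum 2 (Site B): n₁ = 63, n₀ = 313, n = 376; a·n₀/n = 9·313/376 = 7.4920; c·n₁/n = 128·63/376 = 21.4468
Stratum 3 (Site C): n₁ = 213, n₀ = 118, n = 331; a·n₀/n = 91·118/331 = 32.4411; c·n₁/n = 57·213/331 = 36.6798
RR_MH = (7.7751 + 7.4920 + 32.4411) / (36.8554 + 21.4468 + 36.6798) = 47.7082 / 94.9820 = 0.50229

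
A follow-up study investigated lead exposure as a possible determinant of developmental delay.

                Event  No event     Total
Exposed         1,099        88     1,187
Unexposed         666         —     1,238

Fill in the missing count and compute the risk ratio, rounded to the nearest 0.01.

1.72

The missing cell is in the unexposed row: 1238 − 666 = 572.
So a = 1099, b = 88, c = 666, d = 572.
RR = [a/(a+b)] / [c/(c+d)] = (1099/1187) / (666/1238) = 0.92586/0.53796 = 1.72105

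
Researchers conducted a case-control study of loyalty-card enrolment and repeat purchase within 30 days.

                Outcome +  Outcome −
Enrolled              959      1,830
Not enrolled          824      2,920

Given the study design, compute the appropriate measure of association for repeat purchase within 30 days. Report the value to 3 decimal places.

1.857

Cells: a = 959, b = 1830, c = 824, d = 2920.
This is a case-control study: participants were sampled on outcome status, so risks in the source population cannot be estimated directly — relative risk is not valid here. The odds ratio is the appropriate measure.
OR = (a·d)/(b·c) = (959 × 2920) / (1830 × 824) = 2800280 / 1507920 = 1.85705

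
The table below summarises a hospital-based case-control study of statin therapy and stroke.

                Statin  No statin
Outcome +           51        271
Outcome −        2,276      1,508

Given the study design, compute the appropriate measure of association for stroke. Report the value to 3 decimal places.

0.125

Reading the table with exposure as columns: a = 51 (Statin, case), b = 2276 (Statin, non-case), c = 271 (No statin, case), d = 1508.
This is a hospital-based case-control study: participants were sampled on outcome status, so risks in the source population cannot be estimated directly — relative risk is not valid here. The odds ratio is the appropriate measure.
OR = (a·d)/(b·c) = (51 × 1508) / (2276 × 271) = 76908 / 616796 = 0.12469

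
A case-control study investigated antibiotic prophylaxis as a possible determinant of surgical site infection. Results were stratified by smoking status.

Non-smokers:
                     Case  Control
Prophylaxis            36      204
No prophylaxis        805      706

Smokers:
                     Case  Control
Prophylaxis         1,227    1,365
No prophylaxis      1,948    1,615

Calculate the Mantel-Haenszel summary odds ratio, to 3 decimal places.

0.640

OR_MH = Σ(aᵢdᵢ/nᵢ) / Σ(bᵢcᵢ/nᵢ), where nᵢ is the stratum total.
Stratum 1 (Non-smokers): n = 1751; a·d/n = 36·706/1751 = 14.5151; b·c/n = 204·805/1751 = 93.7864
Stratum 2 (Smokers): n = 6155; a·d/n = 1227·1615/6155 = 321.9504; b·c/n = 1365·1948/6155 = 432.0097
OR_MH = (14.5151 + 321.9504) / (93.7864 + 432.0097) = 336.4656 / 525.7962 = 0.63992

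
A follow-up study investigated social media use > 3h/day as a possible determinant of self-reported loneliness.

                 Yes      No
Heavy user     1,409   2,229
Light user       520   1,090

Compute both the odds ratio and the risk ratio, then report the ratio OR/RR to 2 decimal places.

1.10

Cells: a = 1409, b = 2229, c = 520, d = 1090.
OR = (1409·1090)/(2229·520) = 1535810/1159080 = 1.32503
Risk in exposed = 1409/3638 = 0.38730; risk in unexposed = 520/1610 = 0.32298; RR = 1.19914
OR/RR = 1.32503 / 1.19914 = 1.10498
The outcome is not rare, so the OR lies further from 1 than the RR.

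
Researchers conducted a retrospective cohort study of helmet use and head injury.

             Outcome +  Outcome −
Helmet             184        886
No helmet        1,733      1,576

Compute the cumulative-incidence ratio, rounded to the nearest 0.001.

0.328

Cells: a = 184, b = 886, c = 1733, d = 1576.
Risk in exposed = 184/1070 = 0.17196; risk in unexposed = 1733/3309 = 0.52372.
RR = 0.17196 / 0.52372 = 0.32835
The risk is 67% lower among the exposed than among the unexposed.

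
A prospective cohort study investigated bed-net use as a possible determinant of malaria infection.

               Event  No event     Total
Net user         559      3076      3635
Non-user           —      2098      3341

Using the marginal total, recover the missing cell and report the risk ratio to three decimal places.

0.413

The missing cell is in the unexposed row: 3341 − 2098 = 1243.
So a = 559, b = 3076, c = 1243, d = 2098.
RR = [a/(a+b)] / [c/(c+d)] = (559/3635) / (1243/3341) = 0.15378/0.37204 = 0.41335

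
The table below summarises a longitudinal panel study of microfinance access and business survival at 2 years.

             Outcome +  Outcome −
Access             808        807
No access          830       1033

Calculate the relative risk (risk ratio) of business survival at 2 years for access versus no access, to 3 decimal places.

1.123

Cells: a = 808, b = 807, c = 830, d = 1033.
Risk in exposed = 808/1615 = 0.50031; risk in unexposed = 830/1863 = 0.44552.
RR = 0.50031 / 0.44552 = 1.12298
The risk among the exposed is 1.12 times that among the unexposed.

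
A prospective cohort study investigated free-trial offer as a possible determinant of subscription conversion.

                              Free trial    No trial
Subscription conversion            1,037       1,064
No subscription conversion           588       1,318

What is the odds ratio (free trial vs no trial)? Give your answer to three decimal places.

Reading the table with exposure as columns: a = 1037 (Free trial, case), b = 588 (Free trial, non-case), c = 1064 (No trial, case), d = 1318.
OR = (a·d)/(b·c) = (1037 × 1318) / (588 × 1064) = 1366766 / 625632 = 2.18462
The odds of subscription conversion are about 2.18 times as high in the free trial group.

2.185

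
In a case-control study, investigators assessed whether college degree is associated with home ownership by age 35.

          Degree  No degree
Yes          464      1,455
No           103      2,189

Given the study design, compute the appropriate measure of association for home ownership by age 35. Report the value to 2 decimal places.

6.78

Reading the table with exposure as columns: a = 464 (Degree, case), b = 103 (Degree, non-case), c = 1455 (No degree, case), d = 2189.
This is a case-control study: participants were sampled on outcome status, so risks in the source population cannot be estimated directly — relative risk is not valid here. The odds ratio is the appropriate measure.
OR = (a·d)/(b·c) = (464 × 2189) / (103 × 1455) = 1015696 / 149865 = 6.77741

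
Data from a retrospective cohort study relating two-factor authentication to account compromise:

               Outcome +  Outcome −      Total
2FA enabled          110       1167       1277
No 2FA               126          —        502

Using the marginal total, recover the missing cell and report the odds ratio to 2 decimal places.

0.28

The missing cell is in the unexposed row: 502 − 126 = 376.
So a = 110, b = 1167, c = 126, d = 376.
OR = (a·d)/(b·c) = (110 × 376) / (1167 × 126) = 41360 / 147042 = 0.28128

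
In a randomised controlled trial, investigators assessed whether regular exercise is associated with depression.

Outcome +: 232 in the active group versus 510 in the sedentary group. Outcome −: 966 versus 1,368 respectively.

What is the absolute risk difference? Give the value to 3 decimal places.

-0.078

From the description: a = 232, b = 966, c = 510, d = 1368.
Risk in exposed = 232/1198 = 0.193656; risk in unexposed = 510/1878 = 0.271565.
Risk difference = 0.193656 − 0.271565 = -0.077909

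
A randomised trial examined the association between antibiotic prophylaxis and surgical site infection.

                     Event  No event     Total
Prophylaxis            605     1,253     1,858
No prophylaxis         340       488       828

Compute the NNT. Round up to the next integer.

Risk in treated group = 605/1858 = 0.32562; risk in control = 340/828 = 0.41063.
Absolute risk reduction = 0.41063 − 0.32562 = 0.08501
NNT = 1 / ARR = 1 / 0.08501 = 11.763 → round up → 12

12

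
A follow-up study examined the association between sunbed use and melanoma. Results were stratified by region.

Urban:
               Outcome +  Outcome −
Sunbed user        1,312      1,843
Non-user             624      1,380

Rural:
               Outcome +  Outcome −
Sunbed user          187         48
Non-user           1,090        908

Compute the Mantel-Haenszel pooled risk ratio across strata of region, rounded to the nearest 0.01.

RR_MH = Σ(aᵢ·n₀ᵢ/nᵢ) / Σ(cᵢ·n₁ᵢ/nᵢ), with n₁ᵢ = aᵢ+bᵢ (exposed), n₀ᵢ = cᵢ+dᵢ (unexposed), nᵢ = n₁ᵢ+n₀ᵢ.
Stratum 1 (Urban): n₁ = 3155, n₀ = 2004, n = 5159; a·n₀/n = 1312·2004/5159 = 509.6430; c·n₁/n = 624·3155/5159 = 381.6088
Stratum 2 (Rural): n₁ = 235, n₀ = 1998, n = 2233; a·n₀/n = 187·1998/2233 = 167.3202; c·n₁/n = 1090·235/2233 = 114.7112
RR_MH = (509.6430 + 167.3202) / (381.6088 + 114.7112) = 676.9632 / 496.3200 = 1.36397

1.36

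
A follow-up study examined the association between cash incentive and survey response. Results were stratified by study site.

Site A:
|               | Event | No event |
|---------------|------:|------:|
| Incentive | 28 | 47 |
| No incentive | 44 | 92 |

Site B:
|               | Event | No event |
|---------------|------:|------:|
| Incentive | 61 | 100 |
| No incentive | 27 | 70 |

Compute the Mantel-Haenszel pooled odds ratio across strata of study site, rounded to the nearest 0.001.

1.419

OR_MH = Σ(aᵢdᵢ/nᵢ) / Σ(bᵢcᵢ/nᵢ), where nᵢ is the stratum total.
Stratum 1 (Site A): n = 211; a·d/n = 28·92/211 = 12.2085; b·c/n = 47·44/211 = 9.8009
Stratum 2 (Site B): n = 258; a·d/n = 61·70/258 = 16.5504; b·c/n = 100·27/258 = 10.4651
OR_MH = (12.2085 + 16.5504) / (9.8009 + 10.4651) = 28.7589 / 20.2661 = 1.41907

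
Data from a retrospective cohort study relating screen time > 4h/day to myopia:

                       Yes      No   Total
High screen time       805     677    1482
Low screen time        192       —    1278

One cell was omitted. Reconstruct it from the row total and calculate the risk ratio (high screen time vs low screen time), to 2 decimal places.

3.62

The missing cell is in the unexposed row: 1278 − 192 = 1086.
So a = 805, b = 677, c = 192, d = 1086.
RR = [a/(a+b)] / [c/(c+d)] = (805/1482) / (192/1278) = 0.54318/0.15023 = 3.61557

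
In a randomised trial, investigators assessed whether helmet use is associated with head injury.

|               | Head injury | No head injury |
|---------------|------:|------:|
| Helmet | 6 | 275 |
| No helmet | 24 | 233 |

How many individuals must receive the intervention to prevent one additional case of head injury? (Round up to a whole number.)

14

Risk in treated group = 6/281 = 0.02135; risk in control = 24/257 = 0.09339.
Absolute risk reduction = 0.09339 − 0.02135 = 0.07203
NNT = 1 / ARR = 1 / 0.07203 = 13.883 → round up → 14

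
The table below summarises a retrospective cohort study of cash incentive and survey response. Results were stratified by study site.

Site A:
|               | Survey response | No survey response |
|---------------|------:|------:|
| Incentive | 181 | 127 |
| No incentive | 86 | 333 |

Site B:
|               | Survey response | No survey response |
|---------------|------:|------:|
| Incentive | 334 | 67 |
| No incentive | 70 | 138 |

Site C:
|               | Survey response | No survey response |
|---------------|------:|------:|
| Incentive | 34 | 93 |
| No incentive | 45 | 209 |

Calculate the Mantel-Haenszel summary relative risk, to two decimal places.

RR_MH = Σ(aᵢ·n₀ᵢ/nᵢ) / Σ(cᵢ·n₁ᵢ/nᵢ), with n₁ᵢ = aᵢ+bᵢ (exposed), n₀ᵢ = cᵢ+dᵢ (unexposed), nᵢ = n₁ᵢ+n₀ᵢ.
Stratum 1 (Site A): n₁ = 308, n₀ = 419, n = 727; a·n₀/n = 181·419/727 = 104.3177; c·n₁/n = 86·308/727 = 36.4347
Stratum 2 (Site B): n₁ = 401, n₀ = 208, n = 609; a·n₀/n = 334·208/609 = 114.0755; c·n₁/n = 70·401/609 = 46.0920
Stratum 3 (Site C): n₁ = 127, n₀ = 254, n = 381; a·n₀/n = 34·254/381 = 22.6667; c·n₁/n = 45·127/381 = 15.0000
RR_MH = (104.3177 + 114.0755 + 22.6667) / (36.4347 + 46.0920 + 15.0000) = 241.0599 / 97.5266 = 2.47173

2.47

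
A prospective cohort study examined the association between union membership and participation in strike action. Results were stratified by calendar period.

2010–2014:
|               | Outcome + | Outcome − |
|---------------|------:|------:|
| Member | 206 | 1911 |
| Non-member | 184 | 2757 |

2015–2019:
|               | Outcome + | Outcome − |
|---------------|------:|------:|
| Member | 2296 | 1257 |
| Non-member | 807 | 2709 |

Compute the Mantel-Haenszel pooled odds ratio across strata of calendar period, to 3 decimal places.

4.658

OR_MH = Σ(aᵢdᵢ/nᵢ) / Σ(bᵢcᵢ/nᵢ), where nᵢ is the stratum total.
Stratum 1 (2010–2014): n = 5058; a·d/n = 206·2757/5058 = 112.2859; b·c/n = 1911·184/5058 = 69.5184
Stratum 2 (2015–2019): n = 7069; a·d/n = 2296·2709/7069 = 879.8789; b·c/n = 1257·807/7069 = 143.4996
OR_MH = (112.2859 + 879.8789) / (69.5184 + 143.4996) = 992.1648 / 213.0180 = 4.65766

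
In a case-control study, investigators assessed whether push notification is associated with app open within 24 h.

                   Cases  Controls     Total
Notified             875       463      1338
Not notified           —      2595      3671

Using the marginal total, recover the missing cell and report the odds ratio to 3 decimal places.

The missing cell is in the unexposed row: 3671 − 2595 = 1076.
So a = 875, b = 463, c = 1076, d = 2595.
OR = (a·d)/(b·c) = (875 × 2595) / (463 × 1076) = 2270625 / 498188 = 4.55777

4.558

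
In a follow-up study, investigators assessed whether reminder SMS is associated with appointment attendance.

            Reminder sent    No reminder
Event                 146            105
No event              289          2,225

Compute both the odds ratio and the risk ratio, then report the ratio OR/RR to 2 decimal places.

1.44

Reading the table with exposure as columns: a = 146 (Reminder sent, case), b = 289 (Reminder sent, non-case), c = 105 (No reminder, case), d = 2225.
OR = (146·2225)/(289·105) = 324850/30345 = 10.70522
Risk in exposed = 146/435 = 0.33563; risk in unexposed = 105/2330 = 0.04506; RR = 7.44784
OR/RR = 10.70522 / 7.44784 = 1.43736
The outcome is not rare, so the OR lies further from 1 than the RR.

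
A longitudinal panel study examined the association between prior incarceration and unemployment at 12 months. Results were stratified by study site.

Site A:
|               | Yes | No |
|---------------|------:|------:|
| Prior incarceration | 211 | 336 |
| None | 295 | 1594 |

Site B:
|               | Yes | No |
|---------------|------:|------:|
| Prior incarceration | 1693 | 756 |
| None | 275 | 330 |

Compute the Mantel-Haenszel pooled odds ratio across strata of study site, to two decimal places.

2.95

OR_MH = Σ(aᵢdᵢ/nᵢ) / Σ(bᵢcᵢ/nᵢ), where nᵢ is the stratum total.
Stratum 1 (Site A): n = 2436; a·d/n = 211·1594/2436 = 138.0681; b·c/n = 336·295/2436 = 40.6897
Stratum 2 (Site B): n = 3054; a·d/n = 1693·330/3054 = 182.9371; b·c/n = 756·275/3054 = 68.0747
OR_MH = (138.0681 + 182.9371) / (40.6897 + 68.0747) = 321.0053 / 108.7643 = 2.95138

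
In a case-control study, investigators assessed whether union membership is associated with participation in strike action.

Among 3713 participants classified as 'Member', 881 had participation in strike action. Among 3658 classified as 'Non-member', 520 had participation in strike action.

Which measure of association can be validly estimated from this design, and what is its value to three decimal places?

1.877

From the description: a = 881, b = 2832, c = 520, d = 3138.
This is a case-control study: participants were sampled on outcome status, so risks in the source population cannot be estimated directly — relative risk is not valid here. The odds ratio is the appropriate measure.
OR = (a·d)/(b·c) = (881 × 3138) / (2832 × 520) = 2764578 / 1472640 = 1.87729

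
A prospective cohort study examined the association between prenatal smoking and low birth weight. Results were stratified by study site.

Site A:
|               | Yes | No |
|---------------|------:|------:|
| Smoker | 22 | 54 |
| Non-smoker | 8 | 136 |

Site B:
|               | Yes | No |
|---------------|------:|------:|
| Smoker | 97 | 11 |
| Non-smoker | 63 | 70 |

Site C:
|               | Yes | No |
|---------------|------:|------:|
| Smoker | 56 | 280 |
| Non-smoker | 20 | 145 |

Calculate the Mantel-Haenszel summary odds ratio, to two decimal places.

3.62

OR_MH = Σ(aᵢdᵢ/nᵢ) / Σ(bᵢcᵢ/nᵢ), where nᵢ is the stratum total.
Stratum 1 (Site A): n = 220; a·d/n = 22·136/220 = 13.6000; b·c/n = 54·8/220 = 1.9636
Stratum 2 (Site B): n = 241; a·d/n = 97·70/241 = 28.1743; b·c/n = 11·63/241 = 2.8755
Stratum 3 (Site C): n = 501; a·d/n = 56·145/501 = 16.2076; b·c/n = 280·20/501 = 11.1776
OR_MH = (13.6000 + 28.1743 + 16.2076) / (1.9636 + 2.8755 + 11.1776) = 57.9819 / 16.0168 = 3.62007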